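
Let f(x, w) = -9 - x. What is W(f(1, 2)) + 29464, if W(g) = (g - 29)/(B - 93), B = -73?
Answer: 4891063/166 ≈ 29464.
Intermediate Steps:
W(g) = 29/166 - g/166 (W(g) = (g - 29)/(-73 - 93) = (-29 + g)/(-166) = (-29 + g)*(-1/166) = 29/166 - g/166)
W(f(1, 2)) + 29464 = (29/166 - (-9 - 1*1)/166) + 29464 = (29/166 - (-9 - 1)/166) + 29464 = (29/166 - 1/166*(-10)) + 29464 = (29/166 + 5/83) + 29464 = 39/166 + 29464 = 4891063/166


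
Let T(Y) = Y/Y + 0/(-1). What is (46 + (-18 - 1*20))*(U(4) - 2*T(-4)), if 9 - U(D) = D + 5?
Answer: -16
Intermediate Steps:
U(D) = 4 - D (U(D) = 9 - (D + 5) = 9 - (5 + D) = 9 + (-5 - D) = 4 - D)
T(Y) = 1 (T(Y) = 1 + 0*(-1) = 1 + 0 = 1)
(46 + (-18 - 1*20))*(U(4) - 2*T(-4)) = (46 + (-18 - 1*20))*((4 - 1*4) - 2*1) = (46 + (-18 - 20))*((4 - 4) - 2) = (46 - 38)*(0 - 2) = 8*(-2) = -16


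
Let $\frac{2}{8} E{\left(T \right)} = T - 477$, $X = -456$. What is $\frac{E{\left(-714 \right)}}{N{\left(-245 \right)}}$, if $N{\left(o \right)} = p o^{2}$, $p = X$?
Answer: $\frac{397}{2280950} \approx 0.00017405$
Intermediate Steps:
$p = -456$
$N{\left(o \right)} = - 456 o^{2}$
$E{\left(T \right)} = -1908 + 4 T$ ($E{\left(T \right)} = 4 \left(T - 477\right) = 4 \left(-477 + T\right) = -1908 + 4 T$)
$\frac{E{\left(-714 \right)}}{N{\left(-245 \right)}} = \frac{-1908 + 4 \left(-714\right)}{\left(-456\right) \left(-245\right)^{2}} = \frac{-1908 - 2856}{\left(-456\right) 60025} = - \frac{4764}{-27371400} = \left(-4764\right) \left(- \frac{1}{27371400}\right) = \frac{397}{2280950}$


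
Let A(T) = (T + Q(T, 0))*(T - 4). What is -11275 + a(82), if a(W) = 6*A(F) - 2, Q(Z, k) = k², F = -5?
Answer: -11007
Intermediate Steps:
A(T) = T*(-4 + T) (A(T) = (T + 0²)*(T - 4) = (T + 0)*(-4 + T) = T*(-4 + T))
a(W) = 268 (a(W) = 6*(-5*(-4 - 5)) - 2 = 6*(-5*(-9)) - 2 = 6*45 - 2 = 270 - 2 = 268)
-11275 + a(82) = -11275 + 268 = -11007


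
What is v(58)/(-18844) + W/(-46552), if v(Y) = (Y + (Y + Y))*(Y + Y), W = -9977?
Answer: -17081795/19936952 ≈ -0.85679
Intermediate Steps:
v(Y) = 6*Y**2 (v(Y) = (Y + 2*Y)*(2*Y) = (3*Y)*(2*Y) = 6*Y**2)
v(58)/(-18844) + W/(-46552) = (6*58**2)/(-18844) - 9977/(-46552) = (6*3364)*(-1/18844) - 9977*(-1/46552) = 20184*(-1/18844) + 907/4232 = -5046/4711 + 907/4232 = -17081795/19936952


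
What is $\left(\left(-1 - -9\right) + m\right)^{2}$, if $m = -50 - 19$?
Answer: $3721$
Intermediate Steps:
$m = -69$ ($m = -50 - 19 = -69$)
$\left(\left(-1 - -9\right) + m\right)^{2} = \left(\left(-1 - -9\right) - 69\right)^{2} = \left(\left(-1 + 9\right) - 69\right)^{2} = \left(8 - 69\right)^{2} = \left(-61\right)^{2} = 3721$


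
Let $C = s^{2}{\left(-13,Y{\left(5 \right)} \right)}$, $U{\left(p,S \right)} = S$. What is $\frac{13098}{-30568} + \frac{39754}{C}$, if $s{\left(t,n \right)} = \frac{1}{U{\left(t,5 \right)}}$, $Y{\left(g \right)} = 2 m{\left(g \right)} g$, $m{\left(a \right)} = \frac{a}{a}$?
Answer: $\frac{15189996851}{15284} \approx 9.9385 \cdot 10^{5}$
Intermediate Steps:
$m{\left(a \right)} = 1$
$Y{\left(g \right)} = 2 g$ ($Y{\left(g \right)} = 2 \cdot 1 g = 2 g$)
$s{\left(t,n \right)} = \frac{1}{5}$
$C = \frac{1}{25}$ ($C = \left(\frac{1}{5}\right)^{2} = \frac{1}{25} \approx 0.04$)
$\frac{13098}{-30568} + \frac{39754}{C} = \frac{13098}{-30568} + 39754 \frac{1}{\frac{1}{25}} = 13098 \left(- \frac{1}{30568}\right) + 39754 \cdot 25 = - \frac{6549}{15284} + 993850 = \frac{15189996851}{15284}$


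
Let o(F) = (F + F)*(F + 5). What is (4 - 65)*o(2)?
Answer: -1708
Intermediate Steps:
o(F) = 2*F*(5 + F) (o(F) = (2*F)*(5 + F) = 2*F*(5 + F))
(4 - 65)*o(2) = (4 - 65)*(2*2*(5 + 2)) = -122*2*7 = -61*28 = -1708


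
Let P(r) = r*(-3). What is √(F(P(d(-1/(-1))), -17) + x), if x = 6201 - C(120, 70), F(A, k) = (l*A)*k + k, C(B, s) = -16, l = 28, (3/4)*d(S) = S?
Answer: 2*√2026 ≈ 90.022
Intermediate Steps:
d(S) = 4*S/3
P(r) = -3*r
F(A, k) = k + 28*A*k (F(A, k) = (28*A)*k + k = 28*A*k + k = k + 28*A*k)
x = 6217 (x = 6201 - 1*(-16) = 6201 + 16 = 6217)
√(F(P(d(-1/(-1))), -17) + x) = √(-17*(1 + 28*(-4*(-1/(-1)))) + 6217) = √(-17*(1 + 28*(-4*(-1*(-1)))) + 6217) = √(-17*(1 + 28*(-4)) + 6217) = √(-17*(1 - 112) + 6217) = √(-17*(-111) + 6217) = √(1887 + 6217) = √8104 = 2*√2026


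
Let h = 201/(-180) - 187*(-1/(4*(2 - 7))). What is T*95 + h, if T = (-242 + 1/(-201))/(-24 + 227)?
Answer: -1201942/9715 ≈ -123.72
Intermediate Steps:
h = -157/15 (h = 201*(-1/180) - 187/((-4*(-5))) = -67/60 - 187/20 = -157/15 ≈ -10.467)
T = -6949/5829 (T = (-242 - 1/201)/203 = -48643/201*1/203 = -6949/5829 ≈ -1.1921)
T*95 + h = -6949/5829*95 - 157/15 = -660155/5829 - 157/15 = -1201942/9715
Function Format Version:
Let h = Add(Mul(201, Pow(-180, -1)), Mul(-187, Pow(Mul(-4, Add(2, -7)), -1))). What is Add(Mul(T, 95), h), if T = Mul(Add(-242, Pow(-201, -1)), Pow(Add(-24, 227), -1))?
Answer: Rational(-1201942, 9715) ≈ -123.72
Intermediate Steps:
h = Rational(-157, 15) (h = Add(Mul(201, Rational(-1, 180)), Mul(-187, Pow(Mul(-4, -5), -1))) = Add(Rational(-67, 60), Mul(-187, Pow(20, -1))) = Add(Rational(-67, 60), Mul(-187, Rational(1, 20))) = Add(Rational(-67, 60), Rational(-187, 20)) = Rational(-157, 15) ≈ -10.467)
T = Rational(-6949, 5829) (T = Mul(Add(-242, Rational(-1, 201)), Pow(203, -1)) = Mul(Rational(-48643, 201), Rational(1, 203)) = Rational(-6949, 5829) ≈ -1.1921)
Add(Mul(T, 95), h) = Add(Mul(Rational(-6949, 5829), 95), Rational(-157, 15)) = Add(Rational(-660155, 5829), Rational(-157, 15)) = Rational(-1201942, 9715)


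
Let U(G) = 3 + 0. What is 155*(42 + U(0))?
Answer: 6975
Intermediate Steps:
U(G) = 3
155*(42 + U(0)) = 155*(42 + 3) = 155*45 = 6975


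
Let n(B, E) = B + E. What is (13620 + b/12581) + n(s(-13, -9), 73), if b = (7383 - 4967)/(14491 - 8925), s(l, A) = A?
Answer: 479116839540/35012923 ≈ 13684.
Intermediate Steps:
b = 1208/2783 (b = 2416/5566 = 2416*(1/5566) = 1208/2783 ≈ 0.43406)
(13620 + b/12581) + n(s(-13, -9), 73) = (13620 + (1208/2783)/12581) + (-9 + 73) = (13620 + (1208/2783)*(1/12581)) + 64 = (13620 + 1208/35012923) + 64 = 476876012468/35012923 + 64 = 479116839540/35012923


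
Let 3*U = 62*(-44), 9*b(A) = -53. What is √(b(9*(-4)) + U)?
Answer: I*√8237/3 ≈ 30.253*I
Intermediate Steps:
b(A) = -53/9 (b(A) = (⅑)*(-53) = -53/9)
U = -2728/3 (U = (62*(-44))/3 = (⅓)*(-2728) = -2728/3 ≈ -909.33)
√(b(9*(-4)) + U) = √(-53/9 - 2728/3) = √(-8237/9) = I*√8237/3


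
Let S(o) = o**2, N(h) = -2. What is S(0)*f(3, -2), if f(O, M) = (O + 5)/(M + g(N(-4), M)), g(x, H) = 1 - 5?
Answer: 0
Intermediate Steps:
g(x, H) = -4
f(O, M) = (5 + O)/(-4 + M) (f(O, M) = (O + 5)/(M - 4) = (5 + O)/(-4 + M))
S(0)*f(3, -2) = 0**2*((5 + 3)/(-4 - 2)) = 0*(8/(-6)) = 0*(-1/6*8) = 0*(-4/3) = 0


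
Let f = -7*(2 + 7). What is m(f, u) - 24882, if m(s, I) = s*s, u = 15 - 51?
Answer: -20913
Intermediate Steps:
u = -36
f = -63 (f = -7*9 = -63)
m(s, I) = s**2
m(f, u) - 24882 = (-63)**2 - 24882 = 3969 - 24882 = -20913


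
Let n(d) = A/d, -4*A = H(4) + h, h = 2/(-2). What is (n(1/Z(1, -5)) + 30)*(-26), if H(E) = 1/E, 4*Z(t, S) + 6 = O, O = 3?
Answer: -24843/32 ≈ -776.34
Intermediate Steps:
Z(t, S) = -3/4 (Z(t, S) = -3/2 + (1/4)*3 = -3/2 + 3/4 = -3/4)
h = -1 (h = 2*(-1/2) = -1)
A = 3/16 (A = -(1/4 - 1)/4 = -1/4*(-3/4) = 3/16 ≈ 0.18750)
n(d) = 3/(16*d)
(n(1/Z(1, -5)) + 30)*(-26) = (3/(16*(1/(-3/4))) + 30)*(-26) = (3/(16*(-4/3)) + 30)*(-26) = ((3/16)*(-3/4) + 30)*(-26) = (-9/64 + 30)*(-26) = (1911/64)*(-26) = -24843/32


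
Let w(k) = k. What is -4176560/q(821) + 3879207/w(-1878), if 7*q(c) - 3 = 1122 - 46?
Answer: -237312137/8138 ≈ -29161.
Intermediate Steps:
q(c) = 1079/7 (q(c) = 3/7 + (1122 - 46)/7 = 3/7 + (⅐)*1076 = 3/7 + 1076/7 = 1079/7)
-4176560/q(821) + 3879207/w(-1878) = -4176560/1079/7 + 3879207/(-1878) = -4176560*7/1079 + 3879207*(-1/1878) = -352240/13 - 1293069/626 = -237312137/8138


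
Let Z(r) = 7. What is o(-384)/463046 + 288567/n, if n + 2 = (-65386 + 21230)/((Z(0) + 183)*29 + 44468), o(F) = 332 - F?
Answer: -1669512503856001/16682621288 ≈ -1.0008e+5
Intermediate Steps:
n = -72056/24989 (n = -2 + (-65386 + 21230)/((7 + 183)*29 + 44468) = -2 - 44156/(190*29 + 44468) = -2 - 44156/(5510 + 44468) = -2 - 44156/49978 = -2 - 44156*1/49978 = -2 - 22078/24989 = -72056/24989 ≈ -2.8835)
o(-384)/463046 + 288567/n = (332 - 1*(-384))/463046 + 288567/(-72056/24989) = (332 + 384)*(1/463046) + 288567*(-24989/72056) = 716*(1/463046) - 7211000763/72056 = 358/231523 - 7211000763/72056 = -1669512503856001/16682621288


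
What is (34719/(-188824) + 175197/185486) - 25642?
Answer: -449032055961997/17512104232 ≈ -25641.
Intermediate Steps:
(34719/(-188824) + 175197/185486) - 25642 = (34719*(-1/188824) + 175197*(1/185486)) - 25642 = (-34719/188824 + 175197/185486) - 25642 = 13320754947/17512104232 - 25642 = -449032055961997/17512104232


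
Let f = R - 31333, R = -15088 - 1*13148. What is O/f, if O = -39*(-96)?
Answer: -3744/59569 ≈ -0.062851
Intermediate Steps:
O = 3744
R = -28236 (R = -15088 - 13148 = -28236)
f = -59569 (f = -28236 - 31333 = -59569)
O/f = 3744/(-59569) = 3744*(-1/59569) = -3744/59569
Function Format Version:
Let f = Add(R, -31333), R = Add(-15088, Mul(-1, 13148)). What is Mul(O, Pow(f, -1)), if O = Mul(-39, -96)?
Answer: Rational(-3744, 59569) ≈ -0.062851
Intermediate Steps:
O = 3744
R = -28236 (R = Add(-15088, -13148) = -28236)
f = -59569 (f = Add(-28236, -31333) = -59569)
Mul(O, Pow(f, -1)) = Mul(3744, Pow(-59569, -1)) = Mul(3744, Rational(-1, 59569)) = Rational(-3744, 59569)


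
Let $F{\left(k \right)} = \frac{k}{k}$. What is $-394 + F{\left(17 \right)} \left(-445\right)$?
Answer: $-839$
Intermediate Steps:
$F{\left(k \right)} = 1$
$-394 + F{\left(17 \right)} \left(-445\right) = -394 + 1 \left(-445\right) = -394 - 445 = -839$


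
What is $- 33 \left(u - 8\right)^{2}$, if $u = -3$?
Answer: $-3993$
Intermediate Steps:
$- 33 \left(u - 8\right)^{2} = - 33 \left(-3 - 8\right)^{2} = - 33 \left(-11\right)^{2} = \left(-33\right) 121 = -3993$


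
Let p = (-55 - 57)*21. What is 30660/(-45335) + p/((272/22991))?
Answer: -30643635603/154139 ≈ -1.9881e+5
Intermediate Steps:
p = -2352 (p = -112*21 = -2352)
30660/(-45335) + p/((272/22991)) = 30660/(-45335) - 2352/(272/22991) = 30660*(-1/45335) - 2352/(272*(1/22991)) = -6132/9067 - 2352/272/22991 = -6132/9067 - 2352*22991/272 = -6132/9067 - 3379677/17 = -30643635603/154139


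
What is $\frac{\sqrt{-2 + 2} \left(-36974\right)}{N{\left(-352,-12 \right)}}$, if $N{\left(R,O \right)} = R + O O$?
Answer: $0$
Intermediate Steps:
$N{\left(R,O \right)} = R + O^{2}$
$\frac{\sqrt{-2 + 2} \left(-36974\right)}{N{\left(-352,-12 \right)}} = \frac{\sqrt{-2 + 2} \left(-36974\right)}{-352 + \left(-12\right)^{2}} = \frac{\sqrt{0} \left(-36974\right)}{-352 + 144} = \frac{0 \left(-36974\right)}{-208} = 0 \left(- \frac{1}{208}\right) = 0$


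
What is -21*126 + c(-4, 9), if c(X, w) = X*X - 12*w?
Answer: -2738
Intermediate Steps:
c(X, w) = X**2 - 12*w
-21*126 + c(-4, 9) = -21*126 + ((-4)**2 - 12*9) = -2646 + (16 - 108) = -2646 - 92 = -2738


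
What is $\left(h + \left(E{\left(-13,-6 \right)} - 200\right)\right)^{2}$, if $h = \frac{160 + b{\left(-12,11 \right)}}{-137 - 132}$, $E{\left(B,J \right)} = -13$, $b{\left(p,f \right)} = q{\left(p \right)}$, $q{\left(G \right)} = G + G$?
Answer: $\frac{3298549489}{72361} \approx 45585.0$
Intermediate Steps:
$q{\left(G \right)} = 2 G$
$b{\left(p,f \right)} = 2 p$
$h = - \frac{136}{269}$ ($h = \frac{160 + 2 \left(-12\right)}{-137 - 132} = \frac{160 - 24}{-269} = 136 \left(- \frac{1}{269}\right) = - \frac{136}{269} \approx -0.50558$)
$\left(h + \left(E{\left(-13,-6 \right)} - 200\right)\right)^{2} = \left(- \frac{136}{269} - 213\right)^{2} = \left(- \frac{57433}{269}\right)^{2} = \frac{3298549489}{72361}$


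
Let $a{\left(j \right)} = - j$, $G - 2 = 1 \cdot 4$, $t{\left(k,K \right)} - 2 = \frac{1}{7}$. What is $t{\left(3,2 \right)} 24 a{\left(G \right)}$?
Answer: $- \frac{2160}{7} \approx -308.57$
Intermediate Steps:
$t{\left(k,K \right)} = \frac{15}{7}$ ($t{\left(k,K \right)} = 2 + \frac{1}{7} = \frac{15}{7}$)
$G = 6$ ($G = 2 + 1 \cdot 4 = 2 + 4 = 6$)
$t{\left(3,2 \right)} 24 a{\left(G \right)} = \frac{15}{7} \cdot 24 \left(\left(-1\right) 6\right) = \frac{360}{7} \left(-6\right) = - \frac{2160}{7}$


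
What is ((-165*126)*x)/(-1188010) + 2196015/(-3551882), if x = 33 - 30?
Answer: -238735689981/421967133482 ≈ -0.56577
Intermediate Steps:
x = 3
((-165*126)*x)/(-1188010) + 2196015/(-3551882) = (-165*126*3)/(-1188010) + 2196015/(-3551882) = -20790*3*(-1/1188010) + 2196015*(-1/3551882) = -62370*(-1/1188010) - 2196015/3551882 = 6237/118801 - 2196015/3551882 = -238735689981/421967133482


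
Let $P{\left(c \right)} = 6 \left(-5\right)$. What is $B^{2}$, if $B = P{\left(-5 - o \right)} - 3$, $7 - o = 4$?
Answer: $1089$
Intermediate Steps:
$o = 3$ ($o = 7 - 4 = 3$)
$P{\left(c \right)} = -30$
$B = -33$ ($B = -30 - 3 = -33$)
$B^{2} = \left(-33\right)^{2} = 1089$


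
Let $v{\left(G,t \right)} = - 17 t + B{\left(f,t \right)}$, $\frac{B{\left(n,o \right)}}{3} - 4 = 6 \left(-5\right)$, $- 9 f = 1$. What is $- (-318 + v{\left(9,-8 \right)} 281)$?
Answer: $-15980$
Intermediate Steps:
$f = - \frac{1}{9}$ ($f = \left(- \frac{1}{9}\right) 1 = - \frac{1}{9} \approx -0.11111$)
$B{\left(n,o \right)} = -78$ ($B{\left(n,o \right)} = 12 + 3 \cdot 6 \left(-5\right) = 12 + 3 \left(-30\right) = 12 - 90 = -78$)
$v{\left(G,t \right)} = -78 - 17 t$ ($v{\left(G,t \right)} = - 17 t - 78 = -78 - 17 t$)
$- (-318 + v{\left(9,-8 \right)} 281) = - (-318 + \left(-78 - -136\right) 281) = - (-318 + \left(-78 + 136\right) 281) = - (-318 + 58 \cdot 281) = - (-318 + 16298) = \left(-1\right) 15980 = -15980$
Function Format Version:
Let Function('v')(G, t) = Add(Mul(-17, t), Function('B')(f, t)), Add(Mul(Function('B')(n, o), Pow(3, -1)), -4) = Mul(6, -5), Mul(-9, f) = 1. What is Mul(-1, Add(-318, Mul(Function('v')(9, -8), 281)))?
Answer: -15980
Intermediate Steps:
f = Rational(-1, 9) (f = Mul(Rational(-1, 9), 1) = Rational(-1, 9) ≈ -0.11111)
Function('B')(n, o) = -78 (Function('B')(n, o) = Add(12, Mul(3, Mul(6, -5))) = Add(12, Mul(3, -30)) = Add(12, -90) = -78)
Function('v')(G, t) = Add(-78, Mul(-17, t)) (Function('v')(G, t) = Add(Mul(-17, t), -78) = Add(-78, Mul(-17, t)))
Mul(-1, Add(-318, Mul(Function('v')(9, -8), 281))) = Mul(-1, Add(-318, Mul(Add(-78, Mul(-17, -8)), 281))) = Mul(-1, Add(-318, Mul(Add(-78, 136), 281))) = Mul(-1, Add(-318, Mul(58, 281))) = Mul(-1, Add(-318, 16298)) = Mul(-1, 15980) = -15980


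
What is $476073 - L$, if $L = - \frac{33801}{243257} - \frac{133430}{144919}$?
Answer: $\frac{883306837698052}{1855397957} \approx 4.7607 \cdot 10^{5}$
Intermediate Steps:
$L = - \frac{1966115191}{1855397957}$ ($L = \left(-33801\right) \frac{1}{243257} - \frac{133430}{144919} = - \frac{1779}{12803} - \frac{133430}{144919} = - \frac{1966115191}{1855397957} \approx -1.0597$)
$476073 - L = 476073 - - \frac{1966115191}{1855397957} = 476073 + \frac{1966115191}{1855397957} = \frac{883306837698052}{1855397957}$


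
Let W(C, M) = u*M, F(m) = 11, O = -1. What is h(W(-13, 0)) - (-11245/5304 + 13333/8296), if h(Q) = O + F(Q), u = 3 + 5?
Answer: 130823/12444 ≈ 10.513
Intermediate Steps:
u = 8
W(C, M) = 8*M
h(Q) = 10 (h(Q) = -1 + 11 = 10)
h(W(-13, 0)) - (-11245/5304 + 13333/8296) = 10 - (-11245/5304 + 13333/8296) = 10 - (-11245*1/5304 + 13333*(1/8296)) = 10 - (-865/408 + 13333/8296) = 10 - 1*(-6383/12444) = 10 + 6383/12444 = 130823/12444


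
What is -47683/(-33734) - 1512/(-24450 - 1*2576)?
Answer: 669843283/455847542 ≈ 1.4694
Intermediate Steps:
-47683/(-33734) - 1512/(-24450 - 1*2576) = -47683*(-1/33734) - 1512/(-24450 - 2576) = 47683/33734 - 1512/(-27026) = 47683/33734 - 1512*(-1/27026) = 47683/33734 + 756/13513 = 669843283/455847542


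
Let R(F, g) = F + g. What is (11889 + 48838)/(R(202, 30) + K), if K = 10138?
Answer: 60727/10370 ≈ 5.8560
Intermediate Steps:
(11889 + 48838)/(R(202, 30) + K) = (11889 + 48838)/((202 + 30) + 10138) = 60727/(232 + 10138) = 60727/10370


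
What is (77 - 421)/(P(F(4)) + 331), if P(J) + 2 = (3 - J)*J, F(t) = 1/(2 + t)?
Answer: -12384/11861 ≈ -1.0441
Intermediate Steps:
P(J) = -2 + J*(3 - J) (P(J) = -2 + (3 - J)*J = -2 + J*(3 - J))
(77 - 421)/(P(F(4)) + 331) = (77 - 421)/((-2 - (1/(2 + 4))² + 3/(2 + 4)) + 331) = -344/((-2 - (1/6)² + 3/6) + 331) = -344/((-2 - (⅙)² + 3*(⅙)) + 331) = -344/((-2 - 1*1/36 + ½) + 331) = -344/((-2 - 1/36 + ½) + 331) = -344/(-55/36 + 331) = -344/11861/36 = -344*36/11861 = -12384/11861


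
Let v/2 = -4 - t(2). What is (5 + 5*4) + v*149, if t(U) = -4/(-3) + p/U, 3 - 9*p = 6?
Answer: -4544/3 ≈ -1514.7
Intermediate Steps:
p = -1/3 (p = 1/3 - 1/9*6 = 1/3 - 2/3 = -1/3 ≈ -0.33333)
t(U) = 4/3 - 1/(3*U) (t(U) = -4/(-3) - 1/(3*U) = -4*(-1/3) - 1/(3*U) = 4/3 - 1/(3*U))
v = -31/3 (v = 2*(-4 - (-1 + 4*2)/(3*2)) = 2*(-4 - (-1 + 8)/(3*2)) = 2*(-4 - 7/(3*2)) = 2*(-4 - 1*7/6) = 2*(-4 - 7/6) = 2*(-31/6) = -31/3 ≈ -10.333)
(5 + 5*4) + v*149 = (5 + 5*4) - 31/3*149 = (5 + 20) - 4619/3 = 25 - 4619/3 = -4544/3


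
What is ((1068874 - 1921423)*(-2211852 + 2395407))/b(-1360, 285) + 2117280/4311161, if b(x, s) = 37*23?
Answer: -674651995266042615/3668798011 ≈ -1.8389e+8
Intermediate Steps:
b(x, s) = 851
((1068874 - 1921423)*(-2211852 + 2395407))/b(-1360, 285) + 2117280/4311161 = ((1068874 - 1921423)*(-2211852 + 2395407))/851 + 2117280/4311161 = -852549*183555*(1/851) + 2117280*(1/4311161) = -156489631695*1/851 + 2117280/4311161 = -156489631695/851 + 2117280/4311161 = -674651995266042615/3668798011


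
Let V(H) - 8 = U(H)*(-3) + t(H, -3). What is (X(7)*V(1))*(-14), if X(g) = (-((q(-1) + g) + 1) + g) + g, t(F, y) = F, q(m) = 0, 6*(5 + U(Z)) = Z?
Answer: -1974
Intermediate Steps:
U(Z) = -5 + Z/6
V(H) = 23 + H/2 (V(H) = 8 + ((-5 + H/6)*(-3) + H) = 8 + ((15 - H/2) + H) = 8 + (15 + H/2) = 23 + H/2)
X(g) = -1 + g (X(g) = (-((0 + g) + 1) + g) + g = (-(g + 1) + g) + g = (-(1 + g) + g) + g = ((-1 - g) + g) + g = -1 + g)
(X(7)*V(1))*(-14) = ((-1 + 7)*(23 + (½)*1))*(-14) = (6*(23 + ½))*(-14) = (6*(47/2))*(-14) = 141*(-14) = -1974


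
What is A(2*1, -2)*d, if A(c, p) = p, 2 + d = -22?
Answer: 48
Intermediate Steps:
d = -24 (d = -2 - 22 = -24)
A(2*1, -2)*d = -2*(-24) = 48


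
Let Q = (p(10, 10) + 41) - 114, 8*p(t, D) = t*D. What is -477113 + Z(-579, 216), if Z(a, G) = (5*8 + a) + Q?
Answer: -955425/2 ≈ -4.7771e+5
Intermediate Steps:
p(t, D) = D*t/8 (p(t, D) = (t*D)/8 = (D*t)/8 = D*t/8)
Q = -121/2 (Q = ((1/8)*10*10 + 41) - 114 = (25/2 + 41) - 114 = 107/2 - 114 = -121/2 ≈ -60.500)
Z(a, G) = -41/2 + a (Z(a, G) = (5*8 + a) - 121/2 = (40 + a) - 121/2 = -41/2 + a)
-477113 + Z(-579, 216) = -477113 + (-41/2 - 579) = -477113 - 1199/2 = -955425/2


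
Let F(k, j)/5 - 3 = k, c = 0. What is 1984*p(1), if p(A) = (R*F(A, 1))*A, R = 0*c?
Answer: 0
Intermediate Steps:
F(k, j) = 15 + 5*k
R = 0 (R = 0*0 = 0)
p(A) = 0 (p(A) = (0*(15 + 5*A))*A = 0*A = 0)
1984*p(1) = 1984*0 = 0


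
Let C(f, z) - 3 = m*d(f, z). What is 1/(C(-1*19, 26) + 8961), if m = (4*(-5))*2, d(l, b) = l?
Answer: 1/9724 ≈ 0.00010284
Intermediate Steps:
m = -40 (m = -20*2 = -40)
C(f, z) = 3 - 40*f
1/(C(-1*19, 26) + 8961) = 1/((3 - (-40)*19) + 8961) = 1/((3 - 40*(-19)) + 8961) = 1/((3 + 760) + 8961) = 1/(763 + 8961) = 1/9724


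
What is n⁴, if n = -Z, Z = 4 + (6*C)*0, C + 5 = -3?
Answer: 256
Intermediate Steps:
C = -8 (C = -5 - 3 = -8)
Z = 4 (Z = 4 + (6*(-8))*0 = 4 - 48*0 = 4 + 0 = 4)
n = -4 (n = -1*4 = -4)
n⁴ = (-4)⁴ = 256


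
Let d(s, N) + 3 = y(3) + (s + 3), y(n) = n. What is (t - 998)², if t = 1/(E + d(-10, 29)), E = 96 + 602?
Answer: 475571606689/477481 ≈ 9.9600e+5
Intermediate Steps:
E = 698
d(s, N) = 3 + s (d(s, N) = -3 + (3 + (s + 3)) = -3 + (3 + (3 + s)) = -3 + (6 + s) = 3 + s)
t = 1/691 (t = 1/(698 + (3 - 10)) = 1/(698 - 7) = 1/691 ≈ 0.0014472)
(t - 998)² = (1/691 - 998)² = (-689617/691)² = 475571606689/477481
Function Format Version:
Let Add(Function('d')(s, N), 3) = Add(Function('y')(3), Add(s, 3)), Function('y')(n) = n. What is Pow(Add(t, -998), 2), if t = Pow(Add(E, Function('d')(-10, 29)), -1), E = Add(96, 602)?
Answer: Rational(475571606689, 477481) ≈ 9.9600e+5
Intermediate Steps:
E = 698
Function('d')(s, N) = Add(3, s) (Function('d')(s, N) = Add(-3, Add(3, Add(s, 3))) = Add(-3, Add(3, Add(3, s))) = Add(-3, Add(6, s)) = Add(3, s))
t = Rational(1, 691) (t = Pow(Add(698, Add(3, -10)), -1) = Pow(Add(698, -7), -1) = Pow(691, -1) = Rational(1, 691) ≈ 0.0014472)
Pow(Add(t, -998), 2) = Pow(Add(Rational(1, 691), -998), 2) = Pow(Rational(-689617, 691), 2) = Rational(475571606689, 477481)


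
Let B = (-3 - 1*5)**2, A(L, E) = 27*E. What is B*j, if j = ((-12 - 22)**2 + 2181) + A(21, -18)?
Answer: 182464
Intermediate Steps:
B = 64 (B = (-3 - 5)**2 = (-8)**2 = 64)
j = 2851 (j = ((-12 - 22)**2 + 2181) + 27*(-18) = ((-34)**2 + 2181) - 486 = (1156 + 2181) - 486 = 3337 - 486 = 2851)
B*j = 64*2851 = 182464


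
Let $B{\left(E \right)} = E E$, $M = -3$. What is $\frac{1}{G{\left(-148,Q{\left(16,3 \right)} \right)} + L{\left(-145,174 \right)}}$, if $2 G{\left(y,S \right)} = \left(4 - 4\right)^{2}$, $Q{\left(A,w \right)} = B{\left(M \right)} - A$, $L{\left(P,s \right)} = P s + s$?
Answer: $- \frac{1}{25056} \approx -3.9911 \cdot 10^{-5}$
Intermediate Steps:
$L{\left(P,s \right)} = s + P s$
$B{\left(E \right)} = E^{2}$
$Q{\left(A,w \right)} = 9 - A$ ($Q{\left(A,w \right)} = \left(-3\right)^{2} - A = 9 - A$)
$G{\left(y,S \right)} = 0$ ($G{\left(y,S \right)} = \frac{\left(4 - 4\right)^{2}}{2} = \frac{0^{2}}{2} = \frac{1}{2} \cdot 0 = 0$)
$\frac{1}{G{\left(-148,Q{\left(16,3 \right)} \right)} + L{\left(-145,174 \right)}} = \frac{1}{0 + 174 \left(1 - 145\right)} = \frac{1}{0 + 174 \left(-144\right)} = \frac{1}{0 - 25056} = \frac{1}{-25056} = - \frac{1}{25056}$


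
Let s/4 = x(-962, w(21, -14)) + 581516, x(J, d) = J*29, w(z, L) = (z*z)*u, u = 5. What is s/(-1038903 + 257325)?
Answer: -1107236/390789 ≈ -2.8333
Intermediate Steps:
w(z, L) = 5*z**2 (w(z, L) = (z*z)*5 = z**2*5 = 5*z**2)
x(J, d) = 29*J
s = 2214472 (s = 4*(29*(-962) + 581516) = 4*(-27898 + 581516) = 4*553618 = 2214472)
s/(-1038903 + 257325) = 2214472/(-1038903 + 257325) = 2214472/(-781578) = 2214472*(-1/781578) = -1107236/390789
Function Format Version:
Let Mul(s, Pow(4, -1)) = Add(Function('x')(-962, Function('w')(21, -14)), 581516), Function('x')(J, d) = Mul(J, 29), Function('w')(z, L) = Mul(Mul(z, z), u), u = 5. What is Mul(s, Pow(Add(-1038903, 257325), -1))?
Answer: Rational(-1107236, 390789) ≈ -2.8333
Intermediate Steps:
Function('w')(z, L) = Mul(5, Pow(z, 2)) (Function('w')(z, L) = Mul(Mul(z, z), 5) = Mul(Pow(z, 2), 5) = Mul(5, Pow(z, 2)))
Function('x')(J, d) = Mul(29, J)
s = 2214472 (s = Mul(4, Add(Mul(29, -962), 581516)) = Mul(4, Add(-27898, 581516)) = Mul(4, 553618) = 2214472)
Mul(s, Pow(Add(-1038903, 257325), -1)) = Mul(2214472, Pow(Add(-1038903, 257325), -1)) = Mul(2214472, Pow(-781578, -1)) = Mul(2214472, Rational(-1, 781578)) = Rational(-1107236, 390789)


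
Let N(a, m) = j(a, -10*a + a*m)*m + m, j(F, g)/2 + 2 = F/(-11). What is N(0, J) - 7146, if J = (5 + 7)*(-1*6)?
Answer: -6930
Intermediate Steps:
j(F, g) = -4 - 2*F/11 (j(F, g) = -4 + 2*(F/(-11)) = -4 + 2*(F*(-1/11)) = -4 + 2*(-F/11) = -4 - 2*F/11)
J = -72 (J = 12*(-6) = -72)
N(a, m) = m + m*(-4 - 2*a/11) (N(a, m) = (-4 - 2*a/11)*m + m = m*(-4 - 2*a/11) + m = m + m*(-4 - 2*a/11))
N(0, J) - 7146 = -1/11*(-72)*(33 + 2*0) - 7146 = -1/11*(-72)*(33 + 0) - 7146 = -1/11*(-72)*33 - 7146 = 216 - 7146 = -6930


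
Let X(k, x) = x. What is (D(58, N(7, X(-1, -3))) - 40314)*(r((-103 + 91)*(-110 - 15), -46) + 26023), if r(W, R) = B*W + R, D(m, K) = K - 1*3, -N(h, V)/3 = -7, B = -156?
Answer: 8382494808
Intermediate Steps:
N(h, V) = 21 (N(h, V) = -3*(-7) = 21)
D(m, K) = -3 + K (D(m, K) = K - 3 = -3 + K)
r(W, R) = R - 156*W (r(W, R) = -156*W + R = R - 156*W)
(D(58, N(7, X(-1, -3))) - 40314)*(r((-103 + 91)*(-110 - 15), -46) + 26023) = ((-3 + 21) - 40314)*((-46 - 156*(-103 + 91)*(-110 - 15)) + 26023) = (18 - 40314)*((-46 - (-1872)*(-125)) + 26023) = -40296*((-46 - 156*1500) + 26023) = -40296*((-46 - 234000) + 26023) = -40296*(-234046 + 26023) = -40296*(-208023) = 8382494808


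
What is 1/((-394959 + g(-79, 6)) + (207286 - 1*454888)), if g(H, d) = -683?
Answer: -1/643244 ≈ -1.5546e-6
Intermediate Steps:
1/((-394959 + g(-79, 6)) + (207286 - 1*454888)) = 1/((-394959 - 683) + (207286 - 1*454888)) = 1/(-395642 + (207286 - 454888)) = 1/(-395642 - 247602) = 1/(-643244) = -1/643244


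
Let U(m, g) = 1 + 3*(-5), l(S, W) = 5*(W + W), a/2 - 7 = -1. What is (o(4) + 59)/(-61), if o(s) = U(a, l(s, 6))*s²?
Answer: 165/61 ≈ 2.7049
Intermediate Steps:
a = 12 (a = 14 + 2*(-1) = 14 - 2 = 12)
l(S, W) = 10*W (l(S, W) = 5*(2*W) = 10*W)
U(m, g) = -14 (U(m, g) = 1 - 15 = -14)
o(s) = -14*s²
(o(4) + 59)/(-61) = (-14*4² + 59)/(-61) = -(-14*16 + 59)/61 = -(-224 + 59)/61 = -1/61*(-165) = 165/61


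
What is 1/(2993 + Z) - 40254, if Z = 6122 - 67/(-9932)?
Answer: -3644204552806/90530247 ≈ -40254.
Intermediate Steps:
Z = 60803771/9932 (Z = 6122 - 67*(-1)/9932 = 6122 - 1*(-67/9932) = 6122 + 67/9932 = 60803771/9932 ≈ 6122.0)
1/(2993 + Z) - 40254 = 1/(2993 + 60803771/9932) - 40254 = 1/(90530247/9932) - 40254 = 9932/90530247 - 40254 = -3644204552806/90530247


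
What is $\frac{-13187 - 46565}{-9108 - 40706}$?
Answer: $\frac{29876}{24907} \approx 1.1995$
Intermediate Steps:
$\frac{-13187 - 46565}{-9108 - 40706} = - \frac{59752}{-49814} = \left(-59752\right) \left(- \frac{1}{49814}\right) = \frac{29876}{24907}$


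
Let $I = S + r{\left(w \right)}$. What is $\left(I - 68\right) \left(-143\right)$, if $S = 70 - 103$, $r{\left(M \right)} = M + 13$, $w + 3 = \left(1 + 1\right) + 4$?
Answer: $12155$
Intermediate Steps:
$w = 3$ ($w = -3 + \left(\left(1 + 1\right) + 4\right) = -3 + \left(2 + 4\right) = -3 + 6 = 3$)
$r{\left(M \right)} = 13 + M$
$S = -33$ ($S = 70 - 103 = -33$)
$I = -17$ ($I = -33 + \left(13 + 3\right) = -33 + 16 = -17$)
$\left(I - 68\right) \left(-143\right) = \left(-17 - 68\right) \left(-143\right) = \left(-85\right) \left(-143\right) = 12155$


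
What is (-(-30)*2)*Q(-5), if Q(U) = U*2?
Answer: -600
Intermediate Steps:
Q(U) = 2*U
(-(-30)*2)*Q(-5) = (-(-30)*2)*(2*(-5)) = -15*(-4)*(-10) = 60*(-10) = -600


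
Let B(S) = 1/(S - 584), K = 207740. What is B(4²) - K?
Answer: -117996321/568 ≈ -2.0774e+5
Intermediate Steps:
B(S) = 1/(-584 + S)
B(4²) - K = 1/(-584 + 4²) - 1*207740 = 1/(-584 + 16) - 207740 = 1/(-568) - 207740 = -1/568 - 207740 = -117996321/568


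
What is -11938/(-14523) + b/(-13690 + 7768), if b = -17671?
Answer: 2321509/609966 ≈ 3.8060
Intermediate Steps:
-11938/(-14523) + b/(-13690 + 7768) = -11938/(-14523) - 17671/(-13690 + 7768) = -11938*(-1/14523) - 17671/(-5922) = 254/309 - 17671*(-1/5922) = 254/309 + 17671/5922 = 2321509/609966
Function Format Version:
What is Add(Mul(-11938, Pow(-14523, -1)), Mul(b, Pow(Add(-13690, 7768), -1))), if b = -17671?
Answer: Rational(2321509, 609966) ≈ 3.8060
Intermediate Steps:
Add(Mul(-11938, Pow(-14523, -1)), Mul(b, Pow(Add(-13690, 7768), -1))) = Add(Mul(-11938, Pow(-14523, -1)), Mul(-17671, Pow(Add(-13690, 7768), -1))) = Add(Mul(-11938, Rational(-1, 14523)), Mul(-17671, Pow(-5922, -1))) = Add(Rational(254, 309), Mul(-17671, Rational(-1, 5922))) = Add(Rational(254, 309), Rational(17671, 5922)) = Rational(2321509, 609966)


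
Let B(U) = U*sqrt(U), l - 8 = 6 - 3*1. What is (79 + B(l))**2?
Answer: 7572 + 1738*sqrt(11) ≈ 13336.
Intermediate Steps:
l = 11 (l = 8 + (6 - 3*1) = 8 + (6 - 3) = 8 + 3 = 11)
B(U) = U**(3/2)
(79 + B(l))**2 = (79 + 11**(3/2))**2 = (79 + 11*sqrt(11))**2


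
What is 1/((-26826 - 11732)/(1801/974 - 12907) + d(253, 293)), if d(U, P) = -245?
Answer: -12569617/3042000673 ≈ -0.0041320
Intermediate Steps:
1/((-26826 - 11732)/(1801/974 - 12907) + d(253, 293)) = 1/((-26826 - 11732)/(1801/974 - 12907) - 245) = 1/(-38558/(1801*(1/974) - 12907) - 245) = 1/(-38558/(1801/974 - 12907) - 245) = 1/(-38558/(-12569617/974) - 245) = 1/(-38558*(-974/12569617) - 245) = 1/(37555492/12569617 - 245) = 1/(-3042000673/12569617) = -12569617/3042000673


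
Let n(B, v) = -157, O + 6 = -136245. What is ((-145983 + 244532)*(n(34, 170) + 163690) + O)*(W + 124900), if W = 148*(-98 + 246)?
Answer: 2365875260838264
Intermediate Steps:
O = -136251 (O = -6 - 136245 = -136251)
W = 21904 (W = 148*148 = 21904)
((-145983 + 244532)*(n(34, 170) + 163690) + O)*(W + 124900) = ((-145983 + 244532)*(-157 + 163690) - 136251)*(21904 + 124900) = (98549*163533 - 136251)*146804 = (16116013617 - 136251)*146804 = 16115877366*146804 = 2365875260838264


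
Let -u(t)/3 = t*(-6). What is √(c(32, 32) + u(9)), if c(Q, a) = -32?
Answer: √130 ≈ 11.402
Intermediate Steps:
u(t) = 18*t (u(t) = -3*t*(-6) = -(-18)*t = 18*t)
√(c(32, 32) + u(9)) = √(-32 + 18*9) = √(-32 + 162) = √130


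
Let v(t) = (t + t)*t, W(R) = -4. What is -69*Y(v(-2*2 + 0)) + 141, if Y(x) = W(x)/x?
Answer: 1197/8 ≈ 149.63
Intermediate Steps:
v(t) = 2*t**2 (v(t) = (2*t)*t = 2*t**2)
Y(x) = -4/x
-69*Y(v(-2*2 + 0)) + 141 = -(-276)/(2*(-2*2 + 0)**2) + 141 = -(-276)/(2*(-4 + 0)**2) + 141 = -(-276)/(2*(-4)**2) + 141 = -(-276)/(2*16) + 141 = -(-276)/32 + 141 = -69*(-1/8) + 141 = 69/8 + 141 = 1197/8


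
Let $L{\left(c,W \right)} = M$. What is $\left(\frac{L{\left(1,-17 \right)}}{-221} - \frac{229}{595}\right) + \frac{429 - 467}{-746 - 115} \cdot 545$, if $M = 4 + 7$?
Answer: $\frac{22471024}{951405} \approx 23.619$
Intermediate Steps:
$M = 11$
$L{\left(c,W \right)} = 11$
$\left(\frac{L{\left(1,-17 \right)}}{-221} - \frac{229}{595}\right) + \frac{429 - 467}{-746 - 115} \cdot 545 = \left(\frac{11}{-221} - \frac{229}{595}\right) + \frac{429 - 467}{-746 - 115} \cdot 545 = \left(11 \left(- \frac{1}{221}\right) - \frac{229}{595}\right) + - \frac{38}{-861} \cdot 545 = \left(- \frac{11}{221} - \frac{229}{595}\right) + \left(-38\right) \left(- \frac{1}{861}\right) 545 = - \frac{3362}{7735} + \frac{38}{861} \cdot 545 = - \frac{3362}{7735} + \frac{20710}{861} = \frac{22471024}{951405}$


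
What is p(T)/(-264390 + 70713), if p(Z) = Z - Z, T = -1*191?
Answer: 0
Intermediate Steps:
T = -191
p(Z) = 0
p(T)/(-264390 + 70713) = 0/(-264390 + 70713) = 0/(-193677) = 0*(-1/193677) = 0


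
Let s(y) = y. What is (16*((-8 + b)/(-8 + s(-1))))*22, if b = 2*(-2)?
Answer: 1408/3 ≈ 469.33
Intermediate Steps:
b = -4
(16*((-8 + b)/(-8 + s(-1))))*22 = (16*((-8 - 4)/(-8 - 1)))*22 = (16*(-12/(-9)))*22 = (16*(-12*(-1/9)))*22 = (16*(4/3))*22 = (64/3)*22 = 1408/3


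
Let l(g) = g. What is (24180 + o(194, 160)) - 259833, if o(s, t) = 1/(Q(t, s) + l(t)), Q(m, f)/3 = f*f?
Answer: -26644813403/113068 ≈ -2.3565e+5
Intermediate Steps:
Q(m, f) = 3*f² (Q(m, f) = 3*(f*f) = 3*f²)
o(s, t) = 1/(t + 3*s²) (o(s, t) = 1/(3*s² + t) = 1/(t + 3*s²))
(24180 + o(194, 160)) - 259833 = (24180 + 1/(160 + 3*194²)) - 259833 = (24180 + 1/(160 + 3*37636)) - 259833 = (24180 + 1/(160 + 112908)) - 259833 = (24180 + 1/113068) - 259833 = 2733984241/113068 - 259833 = -26644813403/113068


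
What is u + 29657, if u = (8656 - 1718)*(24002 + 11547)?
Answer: 246668619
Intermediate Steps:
u = 246638962 (u = 6938*35549 = 246638962)
u + 29657 = 246638962 + 29657 = 246668619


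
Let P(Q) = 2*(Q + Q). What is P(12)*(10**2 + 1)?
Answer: 4848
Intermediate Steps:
P(Q) = 4*Q (P(Q) = 2*(2*Q) = 4*Q)
P(12)*(10**2 + 1) = (4*12)*(10**2 + 1) = 48*(100 + 1) = 48*101 = 4848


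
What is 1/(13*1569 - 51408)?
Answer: -1/31011 ≈ -3.2247e-5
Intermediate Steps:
1/(13*1569 - 51408) = 1/(20397 - 51408) = 1/(-31011) = -1/31011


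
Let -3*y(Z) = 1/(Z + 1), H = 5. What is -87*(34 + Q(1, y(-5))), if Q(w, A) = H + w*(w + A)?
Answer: -13949/4 ≈ -3487.3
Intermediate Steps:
y(Z) = -1/(3*(1 + Z)) (y(Z) = -1/(3*(Z + 1)) = -1/(3*(1 + Z)))
Q(w, A) = 5 + w*(A + w) (Q(w, A) = 5 + w*(w + A) = 5 + w*(A + w))
-87*(34 + Q(1, y(-5))) = -87*(34 + (5 + 1² - 1/(3 + 3*(-5))*1)) = -87*(34 + (5 + 1 - 1/(3 - 15)*1)) = -87*(34 + (5 + 1 - 1/(-12)*1)) = -87*(34 + (5 + 1 - 1*(-1/12)*1)) = -87*(34 + (5 + 1 + (1/12)*1)) = -87*(34 + (5 + 1 + 1/12)) = -87*(34 + 73/12) = -87*481/12 = -13949/4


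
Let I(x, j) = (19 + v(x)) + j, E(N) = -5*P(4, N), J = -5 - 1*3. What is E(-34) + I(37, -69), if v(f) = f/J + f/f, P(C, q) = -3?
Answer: -309/8 ≈ -38.625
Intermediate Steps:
J = -8 (J = -5 - 3 = -8)
E(N) = 15 (E(N) = -5*(-3) = 15)
v(f) = 1 - f/8 (v(f) = f/(-8) + f/f = f*(-⅛) + 1 = -f/8 + 1 = 1 - f/8)
I(x, j) = 20 + j - x/8 (I(x, j) = (19 + (1 - x/8)) + j = (20 - x/8) + j = 20 + j - x/8)
E(-34) + I(37, -69) = 15 + (20 - 69 - ⅛*37) = 15 + (20 - 69 - 37/8) = 15 - 429/8 = -309/8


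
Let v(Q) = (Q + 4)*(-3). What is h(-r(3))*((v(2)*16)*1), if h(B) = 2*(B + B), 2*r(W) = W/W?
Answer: 576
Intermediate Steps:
r(W) = ½ (r(W) = (W/W)/2 = (½)*1 = ½)
v(Q) = -12 - 3*Q (v(Q) = (4 + Q)*(-3) = -12 - 3*Q)
h(B) = 4*B (h(B) = 2*(2*B) = 4*B)
h(-r(3))*((v(2)*16)*1) = (4*(-1*½))*(((-12 - 3*2)*16)*1) = (4*(-½))*(((-12 - 6)*16)*1) = -2*(-18*16) = -(-576) = -2*(-288) = 576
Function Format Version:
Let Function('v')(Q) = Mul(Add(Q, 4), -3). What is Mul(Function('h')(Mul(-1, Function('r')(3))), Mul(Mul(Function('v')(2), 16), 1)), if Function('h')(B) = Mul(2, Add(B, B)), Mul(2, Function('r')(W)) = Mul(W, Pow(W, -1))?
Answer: 576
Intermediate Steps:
Function('r')(W) = Rational(1, 2) (Function('r')(W) = Mul(Rational(1, 2), Mul(W, Pow(W, -1))) = Mul(Rational(1, 2), 1) = Rational(1, 2))
Function('v')(Q) = Add(-12, Mul(-3, Q)) (Function('v')(Q) = Mul(Add(4, Q), -3) = Add(-12, Mul(-3, Q)))
Function('h')(B) = Mul(4, B) (Function('h')(B) = Mul(2, Mul(2, B)) = Mul(4, B))
Mul(Function('h')(Mul(-1, Function('r')(3))), Mul(Mul(Function('v')(2), 16), 1)) = Mul(Mul(4, Mul(-1, Rational(1, 2))), Mul(Mul(Add(-12, Mul(-3, 2)), 16), 1)) = Mul(Mul(4, Rational(-1, 2)), Mul(Mul(Add(-12, -6), 16), 1)) = Mul(-2, Mul(Mul(-18, 16), 1)) = Mul(-2, Mul(-288, 1)) = Mul(-2, -288) = 576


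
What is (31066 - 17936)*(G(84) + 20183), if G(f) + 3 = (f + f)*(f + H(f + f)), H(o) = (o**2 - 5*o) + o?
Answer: 61225557640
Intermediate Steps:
H(o) = o**2 - 4*o
G(f) = -3 + 2*f*(f + 2*f*(-4 + 2*f)) (G(f) = -3 + (f + f)*(f + (f + f)*(-4 + (f + f))) = -3 + (2*f)*(f + (2*f)*(-4 + 2*f)) = -3 + (2*f)*(f + 2*f*(-4 + 2*f)) = -3 + 2*f*(f + 2*f*(-4 + 2*f)))
(31066 - 17936)*(G(84) + 20183) = (31066 - 17936)*((-3 - 14*84**2 + 8*84**3) + 20183) = 13130*((-3 - 14*7056 + 8*592704) + 20183) = 13130*((-3 - 98784 + 4741632) + 20183) = 13130*(4642845 + 20183) = 13130*4663028 = 61225557640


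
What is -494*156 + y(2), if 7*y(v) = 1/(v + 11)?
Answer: -7012823/91 ≈ -77064.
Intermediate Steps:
y(v) = 1/(7*(11 + v)) (y(v) = 1/(7*(v + 11)) = 1/(7*(11 + v)))
-494*156 + y(2) = -494*156 + 1/(7*(11 + 2)) = -77064 + (1/7)/13 = -77064 + (1/7)*(1/13) = -77064 + 1/91 = -7012823/91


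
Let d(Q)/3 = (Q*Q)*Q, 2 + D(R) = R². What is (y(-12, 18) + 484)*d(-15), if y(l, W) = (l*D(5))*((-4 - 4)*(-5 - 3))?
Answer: 173947500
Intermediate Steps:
D(R) = -2 + R²
d(Q) = 3*Q³ (d(Q) = 3*((Q*Q)*Q) = 3*(Q²*Q) = 3*Q³)
y(l, W) = 1472*l (y(l, W) = (l*(-2 + 5²))*((-4 - 4)*(-5 - 3)) = (l*(-2 + 25))*(-8*(-8)) = (l*23)*64 = (23*l)*64 = 1472*l)
(y(-12, 18) + 484)*d(-15) = (1472*(-12) + 484)*(3*(-15)³) = (-17664 + 484)*(3*(-3375)) = -17180*(-10125) = 173947500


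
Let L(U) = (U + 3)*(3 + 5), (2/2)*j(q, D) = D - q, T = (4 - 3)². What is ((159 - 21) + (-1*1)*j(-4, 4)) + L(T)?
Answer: 162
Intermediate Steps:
T = 1 (T = 1² = 1)
j(q, D) = D - q
L(U) = 24 + 8*U (L(U) = (3 + U)*8 = 24 + 8*U)
((159 - 21) + (-1*1)*j(-4, 4)) + L(T) = ((159 - 21) + (-1*1)*(4 - 1*(-4))) + (24 + 8*1) = (138 - (4 + 4)) + (24 + 8) = (138 - 1*8) + 32 = (138 - 8) + 32 = 130 + 32 = 162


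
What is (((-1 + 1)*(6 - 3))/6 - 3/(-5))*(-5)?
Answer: -3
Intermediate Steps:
(((-1 + 1)*(6 - 3))/6 - 3/(-5))*(-5) = ((0*3)*(⅙) - 3*(-⅕))*(-5) = (0*(⅙) + ⅗)*(-5) = (0 + ⅗)*(-5) = (⅗)*(-5) = -3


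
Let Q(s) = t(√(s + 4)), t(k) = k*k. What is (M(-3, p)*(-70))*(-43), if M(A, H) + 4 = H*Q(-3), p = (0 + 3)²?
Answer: 15050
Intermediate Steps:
t(k) = k²
p = 9 (p = 3² = 9)
Q(s) = 4 + s (Q(s) = (√(s + 4))² = (√(4 + s))² = 4 + s)
M(A, H) = -4 + H (M(A, H) = -4 + H*(4 - 3) = -4 + H*1 = -4 + H)
(M(-3, p)*(-70))*(-43) = ((-4 + 9)*(-70))*(-43) = (5*(-70))*(-43) = -350*(-43) = 15050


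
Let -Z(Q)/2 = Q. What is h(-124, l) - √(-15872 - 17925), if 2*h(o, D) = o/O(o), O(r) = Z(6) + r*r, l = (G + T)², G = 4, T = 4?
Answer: -31/7682 - I*√33797 ≈ -0.0040354 - 183.84*I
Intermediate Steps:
Z(Q) = -2*Q
l = 64 (l = (4 + 4)² = 8² = 64)
O(r) = -12 + r² (O(r) = -2*6 + r*r = -12 + r²)
h(o, D) = o/(2*(-12 + o²)) (h(o, D) = (o/(-12 + o²))/2 = o/(2*(-12 + o²)))
h(-124, l) - √(-15872 - 17925) = (½)*(-124)/(-12 + (-124)²) - √(-15872 - 17925) = (½)*(-124)/(-12 + 15376) - √(-33797) = (½)*(-124)/15364 - I*√33797 = (½)*(-124)*(1/15364) - I*√33797 = -31/7682 - I*√33797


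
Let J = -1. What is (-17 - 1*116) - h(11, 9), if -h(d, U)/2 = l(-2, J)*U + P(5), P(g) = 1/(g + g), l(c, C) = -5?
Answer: -1114/5 ≈ -222.80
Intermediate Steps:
P(g) = 1/(2*g)
h(d, U) = -⅕ + 10*U (h(d, U) = -2*(-5*U + (½)/5) = -2*(-5*U + (½)*(⅕)) = -2*(-5*U + ⅒) = -2*(⅒ - 5*U) = -⅕ + 10*U)
(-17 - 1*116) - h(11, 9) = (-17 - 1*116) - (-⅕ + 10*9) = (-17 - 116) - (-⅕ + 90) = -133 - 1*449/5 = -133 - 449/5 = -1114/5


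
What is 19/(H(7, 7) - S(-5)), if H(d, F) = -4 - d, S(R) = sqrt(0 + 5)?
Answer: -209/116 + 19*sqrt(5)/116 ≈ -1.4355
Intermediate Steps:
S(R) = sqrt(5)
19/(H(7, 7) - S(-5)) = 19/((-4 - 1*7) - sqrt(5)) = 19/((-4 - 7) - sqrt(5)) = 19/(-11 - sqrt(5))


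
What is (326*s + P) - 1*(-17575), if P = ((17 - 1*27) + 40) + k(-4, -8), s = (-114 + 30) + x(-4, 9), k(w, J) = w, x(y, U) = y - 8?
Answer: -13695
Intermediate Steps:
x(y, U) = -8 + y
s = -96 (s = (-114 + 30) + (-8 - 4) = -84 - 12 = -96)
P = 26 (P = ((17 - 1*27) + 40) - 4 = ((17 - 27) + 40) - 4 = (-10 + 40) - 4 = 30 - 4 = 26)
(326*s + P) - 1*(-17575) = (326*(-96) + 26) - 1*(-17575) = (-31296 + 26) + 17575 = -31270 + 17575 = -13695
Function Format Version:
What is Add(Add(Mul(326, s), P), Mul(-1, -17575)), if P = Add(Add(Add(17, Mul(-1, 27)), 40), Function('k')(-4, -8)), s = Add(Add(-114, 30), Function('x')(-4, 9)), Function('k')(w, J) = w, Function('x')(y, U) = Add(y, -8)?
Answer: -13695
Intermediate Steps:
Function('x')(y, U) = Add(-8, y)
s = -96 (s = Add(Add(-114, 30), Add(-8, -4)) = Add(-84, -12) = -96)
P = 26 (P = Add(Add(Add(17, Mul(-1, 27)), 40), -4) = Add(Add(Add(17, -27), 40), -4) = Add(Add(-10, 40), -4) = Add(30, -4) = 26)
Add(Add(Mul(326, s), P), Mul(-1, -17575)) = Add(Add(Mul(326, -96), 26), Mul(-1, -17575)) = Add(Add(-31296, 26), 17575) = Add(-31270, 17575) = -13695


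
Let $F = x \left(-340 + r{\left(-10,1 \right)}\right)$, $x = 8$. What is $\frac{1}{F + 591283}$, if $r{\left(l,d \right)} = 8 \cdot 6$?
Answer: $\frac{1}{588947} \approx 1.6979 \cdot 10^{-6}$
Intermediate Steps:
$r{\left(l,d \right)} = 48$
$F = -2336$ ($F = 8 \left(-340 + 48\right) = 8 \left(-292\right) = -2336$)
$\frac{1}{F + 591283} = \frac{1}{-2336 + 591283} = \frac{1}{588947}$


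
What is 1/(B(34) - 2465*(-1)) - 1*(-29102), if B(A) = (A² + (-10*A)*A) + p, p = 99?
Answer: 228159679/7840 ≈ 29102.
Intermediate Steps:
B(A) = 99 - 9*A² (B(A) = (A² + (-10*A)*A) + 99 = (A² - 10*A²) + 99 = -9*A² + 99 = 99 - 9*A²)
1/(B(34) - 2465*(-1)) - 1*(-29102) = 1/((99 - 9*34²) - 2465*(-1)) - 1*(-29102) = 1/((99 - 9*1156) + 2465) + 29102 = 1/((99 - 10404) + 2465) + 29102 = 1/(-10305 + 2465) + 29102 = 1/(-7840) + 29102 = -1/7840 + 29102 = 228159679/7840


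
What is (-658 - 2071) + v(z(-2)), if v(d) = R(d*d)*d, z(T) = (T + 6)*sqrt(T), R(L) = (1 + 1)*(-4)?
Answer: -2729 - 32*I*sqrt(2) ≈ -2729.0 - 45.255*I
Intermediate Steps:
R(L) = -8 (R(L) = 2*(-4) = -8)
z(T) = sqrt(T)*(6 + T) (z(T) = (6 + T)*sqrt(T) = sqrt(T)*(6 + T))
v(d) = -8*d
(-658 - 2071) + v(z(-2)) = (-658 - 2071) - 8*sqrt(-2)*(6 - 2) = -2729 - 8*I*sqrt(2)*4 = -2729 - 32*I*sqrt(2)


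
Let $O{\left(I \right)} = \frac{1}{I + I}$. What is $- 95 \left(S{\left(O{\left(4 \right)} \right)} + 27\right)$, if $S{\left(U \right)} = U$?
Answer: $- \frac{20615}{8} \approx -2576.9$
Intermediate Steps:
$O{\left(I \right)} = \frac{1}{2 I}$
$- 95 \left(S{\left(O{\left(4 \right)} \right)} + 27\right) = - 95 \left(\frac{1}{2 \cdot 4} + 27\right) = - 95 \left(\frac{1}{2} \cdot \frac{1}{4} + 27\right) = - 95 \left(\frac{1}{8} + 27\right) = \left(-95\right) \frac{217}{8} = - \frac{20615}{8}$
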